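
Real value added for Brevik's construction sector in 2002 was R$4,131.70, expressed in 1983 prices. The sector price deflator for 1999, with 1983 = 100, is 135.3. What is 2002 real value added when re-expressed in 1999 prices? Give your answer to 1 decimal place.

Real value added in 1999 prices = Real value added in 1983 prices × (P_1999/P_1983) = 4131.70 × 1.353 = 5590.19.

R$5,590.2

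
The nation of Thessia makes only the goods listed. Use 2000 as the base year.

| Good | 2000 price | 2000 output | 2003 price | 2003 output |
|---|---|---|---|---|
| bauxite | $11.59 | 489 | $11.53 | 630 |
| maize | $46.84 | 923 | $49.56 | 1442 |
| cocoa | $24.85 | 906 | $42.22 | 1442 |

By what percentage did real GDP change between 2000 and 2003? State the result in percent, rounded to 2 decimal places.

54.98%

Real GDP 2000 = Nominal GDP 2000 = 11.59·489 + 46.84·923 + 24.85·906 = 71414.93.
Real GDP 2003 (at 2000 prices) = 11.59·630 + 46.84·1442 + 24.85·1442 = 110678.68.
Real growth = 110678.68/71414.93 − 1 = 0.5498.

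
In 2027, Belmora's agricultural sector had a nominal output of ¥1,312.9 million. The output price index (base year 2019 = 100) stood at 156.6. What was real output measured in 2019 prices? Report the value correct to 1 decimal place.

Real output = Nominal / (output price index/100) = 1312.9 / 1.566 = 838.38.

¥838.4 million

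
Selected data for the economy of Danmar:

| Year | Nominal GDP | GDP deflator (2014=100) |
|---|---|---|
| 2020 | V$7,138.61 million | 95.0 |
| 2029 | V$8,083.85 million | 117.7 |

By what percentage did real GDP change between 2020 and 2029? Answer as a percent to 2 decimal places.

Real GDP 2020 = 7138.61 / 0.950 = 7514.33.
Real GDP 2029 = 8083.85 / 1.177 = 6868.18.
Real growth = 6868.18 / 7514.33 − 1 = -0.0860.

-8.60%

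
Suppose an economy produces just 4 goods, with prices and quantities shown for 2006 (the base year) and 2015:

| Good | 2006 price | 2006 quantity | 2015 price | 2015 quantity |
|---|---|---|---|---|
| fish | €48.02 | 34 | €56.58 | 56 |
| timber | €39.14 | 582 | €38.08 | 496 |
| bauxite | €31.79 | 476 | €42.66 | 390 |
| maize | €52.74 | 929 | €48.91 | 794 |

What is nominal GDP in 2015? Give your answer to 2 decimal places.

€77528.10

Nominal GDP 2015 = Σ (p_2015 × q_2015) = 56.58·56 + 38.08·496 + 42.66·390 + 48.91·794 = 77528.10.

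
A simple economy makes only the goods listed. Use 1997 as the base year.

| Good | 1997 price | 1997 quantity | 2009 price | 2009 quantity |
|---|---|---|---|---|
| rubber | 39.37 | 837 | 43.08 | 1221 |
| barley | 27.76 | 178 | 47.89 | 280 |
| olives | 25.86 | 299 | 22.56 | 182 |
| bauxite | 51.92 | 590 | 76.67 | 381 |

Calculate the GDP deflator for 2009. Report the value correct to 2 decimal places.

123.65

Nominal GDP 2009 = 43.08·1221 + 47.89·280 + 22.56·182 + 76.67·381 = 99327.07.
Real GDP 2009 (at 1997 prices) = 39.37·1221 + 27.76·280 + 25.86·182 + 51.92·381 = 80331.61.
Deflator = Nominal/Real × 100 = 99327.07/80331.61 × 100 = 123.646.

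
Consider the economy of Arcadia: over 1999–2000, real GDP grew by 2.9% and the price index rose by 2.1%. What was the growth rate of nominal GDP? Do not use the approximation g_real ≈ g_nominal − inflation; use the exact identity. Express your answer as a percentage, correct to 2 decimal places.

5.06%

(1 + g_nom) = (1 + g_real)(1 + π) = 1.0290 × 1.0210 = 1.05061.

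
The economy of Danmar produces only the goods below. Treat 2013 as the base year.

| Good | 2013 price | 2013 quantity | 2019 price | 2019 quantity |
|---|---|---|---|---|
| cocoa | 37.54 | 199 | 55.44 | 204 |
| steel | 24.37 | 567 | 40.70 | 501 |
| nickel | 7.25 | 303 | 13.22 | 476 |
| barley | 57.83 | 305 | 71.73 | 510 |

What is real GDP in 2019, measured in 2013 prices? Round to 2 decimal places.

Real GDP 2019 = Σ (p_2013 × q_2019) = 37.54·204 + 24.37·501 + 7.25·476 + 57.83·510 = 52811.83.

52811.83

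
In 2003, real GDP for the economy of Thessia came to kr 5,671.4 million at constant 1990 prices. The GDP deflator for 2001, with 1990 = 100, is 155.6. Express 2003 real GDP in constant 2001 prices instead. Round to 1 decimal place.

kr 8,824.7 million

Real GDP in 2001 prices = Real GDP in 1990 prices × (P_2001/P_1990) = 5671.4 × 1.556 = 8824.70.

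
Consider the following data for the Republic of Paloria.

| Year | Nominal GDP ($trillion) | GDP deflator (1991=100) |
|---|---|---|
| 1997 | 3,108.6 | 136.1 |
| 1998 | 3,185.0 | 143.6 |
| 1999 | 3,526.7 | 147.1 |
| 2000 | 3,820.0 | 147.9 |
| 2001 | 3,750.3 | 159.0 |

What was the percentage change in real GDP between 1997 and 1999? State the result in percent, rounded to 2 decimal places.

4.97%

Real GDP 1997 = 3108.6/1.361 = 2284.06.
Real GDP 1999 = 3526.7/1.471 = 2397.48.
Change = 2397.48/2284.06 − 1 = 0.0497.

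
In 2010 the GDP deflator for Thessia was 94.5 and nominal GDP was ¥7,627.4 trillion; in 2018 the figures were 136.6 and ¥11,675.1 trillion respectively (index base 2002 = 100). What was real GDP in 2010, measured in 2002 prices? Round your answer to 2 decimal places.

Real GDP = Nominal / (GDP deflator/100) = 7627.4 / 0.945 = 8071.32.

¥8,071.32 trillion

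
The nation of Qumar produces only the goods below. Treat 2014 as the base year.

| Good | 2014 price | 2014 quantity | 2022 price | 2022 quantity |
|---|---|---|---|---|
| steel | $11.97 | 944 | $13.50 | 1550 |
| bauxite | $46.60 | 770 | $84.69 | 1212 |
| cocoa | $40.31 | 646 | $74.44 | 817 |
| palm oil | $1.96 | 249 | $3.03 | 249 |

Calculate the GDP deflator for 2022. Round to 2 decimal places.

170.71

Nominal GDP 2022 = 13.50·1550 + 84.69·1212 + 74.44·817 + 3.03·249 = 185141.23.
Real GDP 2022 (at 2014 prices) = 11.97·1550 + 46.60·1212 + 40.31·817 + 1.96·249 = 108454.01.
Deflator = Nominal/Real × 100 = 185141.23/108454.01 × 100 = 170.709.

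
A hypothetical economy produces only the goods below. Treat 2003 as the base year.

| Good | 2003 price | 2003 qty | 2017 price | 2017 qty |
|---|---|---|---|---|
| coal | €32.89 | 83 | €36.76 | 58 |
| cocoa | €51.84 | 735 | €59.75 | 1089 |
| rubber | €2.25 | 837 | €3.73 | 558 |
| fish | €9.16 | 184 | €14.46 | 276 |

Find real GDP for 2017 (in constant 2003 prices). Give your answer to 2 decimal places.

Real GDP 2017 = Σ (p_2003 × q_2017) = 32.89·58 + 51.84·1089 + 2.25·558 + 9.16·276 = 62145.04.

€62145.04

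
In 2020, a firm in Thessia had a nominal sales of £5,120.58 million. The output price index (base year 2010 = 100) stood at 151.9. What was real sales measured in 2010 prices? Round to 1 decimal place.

Real sales = Nominal / (output price index/100) = 5120.58 / 1.519 = 3371.02.

£3,371.0 million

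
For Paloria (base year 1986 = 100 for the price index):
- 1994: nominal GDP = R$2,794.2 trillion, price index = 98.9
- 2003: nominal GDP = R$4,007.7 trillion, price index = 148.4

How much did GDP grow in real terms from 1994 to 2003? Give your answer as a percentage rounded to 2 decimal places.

-4.41%

Real GDP 1994 = 2794.2 / 0.989 = 2825.28.
Real GDP 2003 = 4007.7 / 1.484 = 2700.61.
Real growth = 2700.61 / 2825.28 − 1 = -0.0441.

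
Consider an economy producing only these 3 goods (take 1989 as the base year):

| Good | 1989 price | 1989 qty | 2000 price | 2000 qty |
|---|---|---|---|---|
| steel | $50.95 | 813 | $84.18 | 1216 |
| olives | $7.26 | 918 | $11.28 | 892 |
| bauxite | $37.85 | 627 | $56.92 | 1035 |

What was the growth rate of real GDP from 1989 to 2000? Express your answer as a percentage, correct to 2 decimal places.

49.83%

Real GDP 1989 = Nominal GDP 1989 = 50.95·813 + 7.26·918 + 37.85·627 = 71818.98.
Real GDP 2000 (at 1989 prices) = 50.95·1216 + 7.26·892 + 37.85·1035 = 107605.87.
Real growth = 107605.87/71818.98 − 1 = 0.4983.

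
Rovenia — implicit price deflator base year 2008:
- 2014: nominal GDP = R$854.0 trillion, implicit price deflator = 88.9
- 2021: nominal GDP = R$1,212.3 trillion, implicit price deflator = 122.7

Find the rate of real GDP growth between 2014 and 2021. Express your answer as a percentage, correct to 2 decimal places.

Real GDP 2014 = 854.0 / 0.889 = 960.63.
Real GDP 2021 = 1212.3 / 1.227 = 988.02.
Real growth = 988.02 / 960.63 − 1 = 0.0285.

2.85%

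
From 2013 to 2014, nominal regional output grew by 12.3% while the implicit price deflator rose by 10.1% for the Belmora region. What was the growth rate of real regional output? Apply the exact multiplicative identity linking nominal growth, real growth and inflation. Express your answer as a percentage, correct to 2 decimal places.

(1 + g_nom) = (1 + g_real)(1 + π), so g_real = 1.1230 / 1.1010 − 1 = 0.01998.

2.00%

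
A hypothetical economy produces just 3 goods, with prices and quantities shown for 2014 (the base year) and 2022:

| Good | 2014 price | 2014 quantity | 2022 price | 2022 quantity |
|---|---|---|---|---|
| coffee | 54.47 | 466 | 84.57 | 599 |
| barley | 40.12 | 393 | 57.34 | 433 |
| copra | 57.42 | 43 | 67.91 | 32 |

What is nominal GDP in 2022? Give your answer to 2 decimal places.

77658.77

Nominal GDP 2022 = Σ (p_2022 × q_2022) = 84.57·599 + 57.34·433 + 67.91·32 = 77658.77.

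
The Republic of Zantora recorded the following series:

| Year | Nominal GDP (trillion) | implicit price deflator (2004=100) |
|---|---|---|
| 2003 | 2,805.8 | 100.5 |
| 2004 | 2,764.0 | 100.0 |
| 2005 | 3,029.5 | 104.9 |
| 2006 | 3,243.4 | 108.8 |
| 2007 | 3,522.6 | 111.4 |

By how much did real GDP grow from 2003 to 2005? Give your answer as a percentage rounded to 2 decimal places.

3.44%

Real GDP 2003 = 2805.8/1.005 = 2791.84.
Real GDP 2005 = 3029.5/1.049 = 2887.99.
Change = 2887.99/2791.84 − 1 = 0.0344.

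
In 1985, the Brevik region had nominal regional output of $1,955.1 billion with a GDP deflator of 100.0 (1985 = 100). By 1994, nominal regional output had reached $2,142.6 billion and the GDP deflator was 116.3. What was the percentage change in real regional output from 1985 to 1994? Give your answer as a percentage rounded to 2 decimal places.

Deflate each year: 1985 → 1955.1/1.000 = 1955.10; 1994 → 2142.6/1.163 = 1842.30.
So real regional output changed by 1842.30/1955.10 − 1 = -0.0577, i.e. -5.77%.

-5.77%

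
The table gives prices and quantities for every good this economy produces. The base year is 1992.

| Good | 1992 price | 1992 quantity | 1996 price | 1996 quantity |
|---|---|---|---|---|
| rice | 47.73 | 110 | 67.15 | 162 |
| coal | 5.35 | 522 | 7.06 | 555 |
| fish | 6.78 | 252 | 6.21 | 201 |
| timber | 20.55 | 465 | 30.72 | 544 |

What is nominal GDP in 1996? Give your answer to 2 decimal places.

Nominal GDP 1996 = Σ (p_1996 × q_1996) = 67.15·162 + 7.06·555 + 6.21·201 + 30.72·544 = 32756.49.

32756.49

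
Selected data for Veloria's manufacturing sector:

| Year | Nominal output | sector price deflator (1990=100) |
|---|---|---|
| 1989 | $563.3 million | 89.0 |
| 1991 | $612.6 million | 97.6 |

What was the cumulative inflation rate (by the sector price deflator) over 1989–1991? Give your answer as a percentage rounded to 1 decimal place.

9.7%

Price-level change = 97.6 / 89.0 − 1 = 0.0966.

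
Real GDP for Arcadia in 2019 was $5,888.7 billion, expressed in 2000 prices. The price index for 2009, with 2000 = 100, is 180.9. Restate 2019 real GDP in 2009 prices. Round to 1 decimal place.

Real GDP in 2009 prices = Real GDP in 2000 prices × (P_2009/P_2000) = 5888.7 × 1.809 = 10652.66.

$10,652.7 billion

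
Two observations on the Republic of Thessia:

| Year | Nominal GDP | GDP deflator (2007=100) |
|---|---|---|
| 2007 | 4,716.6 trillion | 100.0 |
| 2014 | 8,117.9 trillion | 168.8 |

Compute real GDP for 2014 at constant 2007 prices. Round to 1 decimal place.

Real GDP = Nominal / (GDP deflator/100) = 8117.9 / 1.688 = 4809.18.

4,809.2 trillion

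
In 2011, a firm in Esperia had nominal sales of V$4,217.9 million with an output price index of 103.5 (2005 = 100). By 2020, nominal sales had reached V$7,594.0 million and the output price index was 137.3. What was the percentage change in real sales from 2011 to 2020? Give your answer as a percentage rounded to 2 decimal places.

Deflate each year: 2011 → 4217.9/1.035 = 4075.27; 2020 → 7594.0/1.373 = 5530.95.
So real sales changed by 5530.95/4075.27 − 1 = 0.3572, i.e. 35.72%.

35.72%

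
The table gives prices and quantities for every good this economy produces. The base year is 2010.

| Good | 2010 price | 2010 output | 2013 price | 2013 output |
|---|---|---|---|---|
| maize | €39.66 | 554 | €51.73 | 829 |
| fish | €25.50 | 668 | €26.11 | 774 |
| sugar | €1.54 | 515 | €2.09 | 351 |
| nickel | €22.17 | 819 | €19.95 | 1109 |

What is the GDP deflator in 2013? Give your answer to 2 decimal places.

110.56

Nominal GDP 2013 = 51.73·829 + 26.11·774 + 2.09·351 + 19.95·1109 = 85951.45.
Real GDP 2013 (at 2010 prices) = 39.66·829 + 25.50·774 + 1.54·351 + 22.17·1109 = 77742.21.
Deflator = Nominal/Real × 100 = 85951.45/77742.21 × 100 = 110.560.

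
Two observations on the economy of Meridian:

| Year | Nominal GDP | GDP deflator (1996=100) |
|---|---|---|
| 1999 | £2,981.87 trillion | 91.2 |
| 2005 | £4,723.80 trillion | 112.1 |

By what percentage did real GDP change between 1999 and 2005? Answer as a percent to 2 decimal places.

Deflate each year: 1999 → 2981.87/0.912 = 3269.59; 2005 → 4723.80/1.121 = 4213.92.
So real GDP changed by 4213.92/3269.59 − 1 = 0.2888, i.e. 28.88%.

28.88%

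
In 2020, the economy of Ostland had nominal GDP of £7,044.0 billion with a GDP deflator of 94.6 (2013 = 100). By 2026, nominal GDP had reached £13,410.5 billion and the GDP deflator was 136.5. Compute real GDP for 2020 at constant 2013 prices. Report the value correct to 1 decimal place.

Real GDP = Nominal / (GDP deflator/100) = 7044.0 / 0.946 = 7446.09.

£7,446.1 billion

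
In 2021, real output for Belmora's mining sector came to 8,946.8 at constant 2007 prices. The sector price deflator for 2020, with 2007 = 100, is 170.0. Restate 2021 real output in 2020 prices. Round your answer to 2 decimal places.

15,209.56

Real output in 2020 prices = Real output in 2007 prices × (P_2020/P_2007) = 8946.8 × 1.700 = 15209.56.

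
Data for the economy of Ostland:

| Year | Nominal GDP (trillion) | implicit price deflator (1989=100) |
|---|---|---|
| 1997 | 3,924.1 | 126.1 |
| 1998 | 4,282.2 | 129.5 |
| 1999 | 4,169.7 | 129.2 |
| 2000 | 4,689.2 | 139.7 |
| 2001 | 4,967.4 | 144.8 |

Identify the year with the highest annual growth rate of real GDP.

1998

1998: real = 4282.2/1.295 = 3306.72; growth vs 1997 (3111.90) = 6.26%.
1999: real = 4169.7/1.292 = 3227.32; growth vs 1998 (3306.72) = -2.40%.
2000: real = 4689.2/1.397 = 3356.62; growth vs 1999 (3227.32) = 4.01%.
2001: real = 4967.4/1.448 = 3430.52; growth vs 2000 (3356.62) = 2.20%.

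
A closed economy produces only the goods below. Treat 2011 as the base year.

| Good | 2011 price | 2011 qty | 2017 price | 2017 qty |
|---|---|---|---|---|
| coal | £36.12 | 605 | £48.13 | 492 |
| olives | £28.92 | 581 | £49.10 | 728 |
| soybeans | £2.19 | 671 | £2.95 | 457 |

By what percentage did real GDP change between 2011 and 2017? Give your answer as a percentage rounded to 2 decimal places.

-0.75%

Real GDP 2011 = Nominal GDP 2011 = 36.12·605 + 28.92·581 + 2.19·671 = 40124.61.
Real GDP 2017 (at 2011 prices) = 36.12·492 + 28.92·728 + 2.19·457 = 39825.63.
Real growth = 39825.63/40124.61 − 1 = -0.0075.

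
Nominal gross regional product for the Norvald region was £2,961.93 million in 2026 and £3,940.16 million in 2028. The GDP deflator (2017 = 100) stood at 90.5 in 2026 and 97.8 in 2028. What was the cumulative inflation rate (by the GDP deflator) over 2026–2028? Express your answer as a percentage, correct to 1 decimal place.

8.1%

Price-level change = 97.8 / 90.5 − 1 = 0.0807.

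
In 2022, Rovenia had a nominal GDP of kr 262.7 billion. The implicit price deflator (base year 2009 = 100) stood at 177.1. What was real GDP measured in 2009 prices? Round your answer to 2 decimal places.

Real GDP = Nominal / (implicit price deflator/100) = 262.7 / 1.771 = 148.33.

kr 148.33 billion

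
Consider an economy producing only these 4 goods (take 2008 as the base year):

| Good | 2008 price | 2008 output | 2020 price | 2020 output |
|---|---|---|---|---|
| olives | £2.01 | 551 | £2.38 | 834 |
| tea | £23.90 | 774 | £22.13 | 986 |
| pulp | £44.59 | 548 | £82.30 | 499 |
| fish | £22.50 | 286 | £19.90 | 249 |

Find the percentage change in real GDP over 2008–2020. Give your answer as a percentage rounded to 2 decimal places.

5.19%

Real GDP 2008 = Nominal GDP 2008 = 2.01·551 + 23.90·774 + 44.59·548 + 22.50·286 = 50476.43.
Real GDP 2020 (at 2008 prices) = 2.01·834 + 23.90·986 + 44.59·499 + 22.50·249 = 53094.65.
Real growth = 53094.65/50476.43 − 1 = 0.0519.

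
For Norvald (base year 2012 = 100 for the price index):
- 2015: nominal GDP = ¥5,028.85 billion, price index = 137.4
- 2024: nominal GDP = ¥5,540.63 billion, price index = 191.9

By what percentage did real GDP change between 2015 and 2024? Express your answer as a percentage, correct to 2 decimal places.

Real GDP 2015 = 5028.85 / 1.374 = 3660.01.
Real GDP 2024 = 5540.63 / 1.919 = 2887.25.
Real growth = 2887.25 / 3660.01 − 1 = -0.2111.

-21.11%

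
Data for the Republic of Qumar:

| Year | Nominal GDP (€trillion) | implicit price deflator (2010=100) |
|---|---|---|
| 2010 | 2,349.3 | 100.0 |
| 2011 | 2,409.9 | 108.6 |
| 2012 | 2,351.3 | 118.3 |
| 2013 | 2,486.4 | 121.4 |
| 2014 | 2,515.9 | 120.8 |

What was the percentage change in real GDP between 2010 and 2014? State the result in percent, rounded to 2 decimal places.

-11.35%

Real GDP 2010 = 2349.3/1.000 = 2349.30.
Real GDP 2014 = 2515.9/1.208 = 2082.70.
Change = 2082.70/2349.30 − 1 = -0.1135.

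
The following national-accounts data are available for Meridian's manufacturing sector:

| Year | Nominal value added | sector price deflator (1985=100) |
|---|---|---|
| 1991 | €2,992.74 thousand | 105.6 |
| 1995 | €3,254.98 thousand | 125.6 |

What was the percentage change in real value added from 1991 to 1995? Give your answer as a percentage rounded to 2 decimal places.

-8.56%

Real value added 1991 = 2992.74 / 1.056 = 2834.03.
Real value added 1995 = 3254.98 / 1.256 = 2591.54.
Real growth = 2591.54 / 2834.03 − 1 = -0.0856.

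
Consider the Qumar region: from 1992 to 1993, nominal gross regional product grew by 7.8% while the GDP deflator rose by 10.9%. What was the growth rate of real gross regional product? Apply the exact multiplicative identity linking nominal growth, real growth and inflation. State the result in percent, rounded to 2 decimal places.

-2.80%

(1 + g_nom) = (1 + g_real)(1 + π), so g_real = 1.0780 / 1.1090 − 1 = -0.02795.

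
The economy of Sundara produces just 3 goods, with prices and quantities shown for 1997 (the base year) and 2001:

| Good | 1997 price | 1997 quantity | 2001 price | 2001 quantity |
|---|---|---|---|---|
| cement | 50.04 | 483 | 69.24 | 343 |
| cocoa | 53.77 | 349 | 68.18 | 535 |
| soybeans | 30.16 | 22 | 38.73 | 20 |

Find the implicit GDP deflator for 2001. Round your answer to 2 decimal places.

131.09

Nominal GDP 2001 = 69.24·343 + 68.18·535 + 38.73·20 = 61000.22.
Real GDP 2001 (at 1997 prices) = 50.04·343 + 53.77·535 + 30.16·20 = 46533.87.
Deflator = Nominal/Real × 100 = 61000.22/46533.87 × 100 = 131.088.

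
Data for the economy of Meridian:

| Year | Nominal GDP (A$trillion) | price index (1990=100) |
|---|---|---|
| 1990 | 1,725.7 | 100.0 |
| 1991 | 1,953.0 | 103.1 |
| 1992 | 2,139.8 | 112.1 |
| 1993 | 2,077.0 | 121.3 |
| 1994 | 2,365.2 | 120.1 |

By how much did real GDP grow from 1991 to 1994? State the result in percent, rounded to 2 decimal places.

3.96%

Real GDP 1991 = 1953.0/1.031 = 1894.28.
Real GDP 1994 = 2365.2/1.201 = 1969.36.
Change = 1969.36/1894.28 − 1 = 0.0396.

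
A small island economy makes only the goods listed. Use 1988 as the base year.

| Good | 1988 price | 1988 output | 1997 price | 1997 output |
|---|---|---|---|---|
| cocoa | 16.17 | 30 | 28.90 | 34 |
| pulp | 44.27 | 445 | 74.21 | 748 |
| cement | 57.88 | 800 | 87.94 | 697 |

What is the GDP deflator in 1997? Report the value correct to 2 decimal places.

Nominal GDP 1997 = 28.90·34 + 74.21·748 + 87.94·697 = 117785.86.
Real GDP 1997 (at 1988 prices) = 16.17·34 + 44.27·748 + 57.88·697 = 74006.10.
Deflator = Nominal/Real × 100 = 117785.86/74006.10 × 100 = 159.157.

159.16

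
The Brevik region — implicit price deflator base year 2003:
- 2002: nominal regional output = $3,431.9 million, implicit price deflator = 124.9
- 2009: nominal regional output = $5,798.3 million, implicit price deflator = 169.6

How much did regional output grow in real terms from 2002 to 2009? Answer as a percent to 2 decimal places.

Real regional output 2002 = 3431.9 / 1.249 = 2747.72.
Real regional output 2009 = 5798.3 / 1.696 = 3418.81.
Real growth = 3418.81 / 2747.72 − 1 = 0.2442.

24.42%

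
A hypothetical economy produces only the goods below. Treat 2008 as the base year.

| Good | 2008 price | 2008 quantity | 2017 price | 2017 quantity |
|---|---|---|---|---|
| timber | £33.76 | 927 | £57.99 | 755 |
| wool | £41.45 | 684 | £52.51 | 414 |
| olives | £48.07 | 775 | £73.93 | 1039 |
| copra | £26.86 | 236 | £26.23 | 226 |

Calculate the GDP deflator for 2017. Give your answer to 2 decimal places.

150.27

Nominal GDP 2017 = 57.99·755 + 52.51·414 + 73.93·1039 + 26.23·226 = 148262.84.
Real GDP 2017 (at 2008 prices) = 33.76·755 + 41.45·414 + 48.07·1039 + 26.86·226 = 98664.19.
Deflator = Nominal/Real × 100 = 148262.84/98664.19 × 100 = 150.270.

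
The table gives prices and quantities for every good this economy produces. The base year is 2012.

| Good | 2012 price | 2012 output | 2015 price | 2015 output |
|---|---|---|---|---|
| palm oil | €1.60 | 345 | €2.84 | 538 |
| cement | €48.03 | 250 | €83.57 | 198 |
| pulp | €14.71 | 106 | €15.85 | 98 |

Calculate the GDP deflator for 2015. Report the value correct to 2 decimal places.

166.17

Nominal GDP 2015 = 2.84·538 + 83.57·198 + 15.85·98 = 19628.08.
Real GDP 2015 (at 2012 prices) = 1.60·538 + 48.03·198 + 14.71·98 = 11812.32.
Deflator = Nominal/Real × 100 = 19628.08/11812.32 × 100 = 166.166.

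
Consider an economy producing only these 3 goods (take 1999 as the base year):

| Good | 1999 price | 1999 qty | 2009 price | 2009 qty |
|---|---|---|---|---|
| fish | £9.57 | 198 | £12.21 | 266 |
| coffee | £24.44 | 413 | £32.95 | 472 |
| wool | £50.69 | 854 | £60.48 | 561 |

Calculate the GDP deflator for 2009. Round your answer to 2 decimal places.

124.02

Nominal GDP 2009 = 12.21·266 + 32.95·472 + 60.48·561 = 52729.54.
Real GDP 2009 (at 1999 prices) = 9.57·266 + 24.44·472 + 50.69·561 = 42518.39.
Deflator = Nominal/Real × 100 = 52729.54/42518.39 × 100 = 124.016.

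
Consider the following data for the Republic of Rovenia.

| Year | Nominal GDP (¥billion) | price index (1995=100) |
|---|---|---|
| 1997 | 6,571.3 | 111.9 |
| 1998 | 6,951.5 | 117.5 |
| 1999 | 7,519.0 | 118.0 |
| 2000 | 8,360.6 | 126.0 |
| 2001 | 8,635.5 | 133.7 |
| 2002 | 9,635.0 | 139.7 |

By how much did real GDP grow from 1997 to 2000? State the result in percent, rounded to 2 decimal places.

Real GDP 1997 = 6571.3/1.119 = 5872.48.
Real GDP 2000 = 8360.6/1.260 = 6635.40.
Change = 6635.40/5872.48 − 1 = 0.1299.

12.99%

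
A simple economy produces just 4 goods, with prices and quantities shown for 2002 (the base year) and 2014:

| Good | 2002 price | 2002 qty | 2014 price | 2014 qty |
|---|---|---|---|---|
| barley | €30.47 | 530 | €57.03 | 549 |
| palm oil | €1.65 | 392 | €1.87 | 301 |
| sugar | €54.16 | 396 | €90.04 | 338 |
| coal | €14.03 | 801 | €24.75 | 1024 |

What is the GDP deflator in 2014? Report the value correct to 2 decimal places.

Nominal GDP 2014 = 57.03·549 + 1.87·301 + 90.04·338 + 24.75·1024 = 87649.86.
Real GDP 2014 (at 2002 prices) = 30.47·549 + 1.65·301 + 54.16·338 + 14.03·1024 = 49897.48.
Deflator = Nominal/Real × 100 = 87649.86/49897.48 × 100 = 175.660.

175.66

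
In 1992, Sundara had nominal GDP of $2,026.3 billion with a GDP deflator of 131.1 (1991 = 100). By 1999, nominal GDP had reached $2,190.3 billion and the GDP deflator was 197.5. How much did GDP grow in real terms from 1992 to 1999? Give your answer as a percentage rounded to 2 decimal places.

-28.25%

Real GDP 1992 = 2026.3 / 1.311 = 1545.61.
Real GDP 1999 = 2190.3 / 1.975 = 1109.01.
Real growth = 1109.01 / 1545.61 − 1 = -0.2825.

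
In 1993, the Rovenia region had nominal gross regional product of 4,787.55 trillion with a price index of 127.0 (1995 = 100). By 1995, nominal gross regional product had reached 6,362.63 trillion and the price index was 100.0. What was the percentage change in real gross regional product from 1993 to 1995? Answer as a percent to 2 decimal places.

Deflate each year: 1993 → 4787.55/1.270 = 3769.72; 1995 → 6362.63/1.000 = 6362.63.
So real gross regional product changed by 6362.63/3769.72 − 1 = 0.6878, i.e. 68.78%.

68.78%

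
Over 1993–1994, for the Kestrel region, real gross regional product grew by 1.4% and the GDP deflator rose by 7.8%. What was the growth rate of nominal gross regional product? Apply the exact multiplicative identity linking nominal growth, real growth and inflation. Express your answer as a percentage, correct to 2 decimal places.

(1 + g_nom) = (1 + g_real)(1 + π) = 1.0140 × 1.0780 = 1.09309.

9.31%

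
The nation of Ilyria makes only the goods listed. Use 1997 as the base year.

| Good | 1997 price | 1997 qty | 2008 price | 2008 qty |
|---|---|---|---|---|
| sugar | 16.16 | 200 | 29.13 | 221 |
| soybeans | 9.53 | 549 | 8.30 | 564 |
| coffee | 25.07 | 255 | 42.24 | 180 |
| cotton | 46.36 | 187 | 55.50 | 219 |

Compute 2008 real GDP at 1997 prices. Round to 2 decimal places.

23611.72

Real GDP 2008 = Σ (p_1997 × q_2008) = 16.16·221 + 9.53·564 + 25.07·180 + 46.36·219 = 23611.72.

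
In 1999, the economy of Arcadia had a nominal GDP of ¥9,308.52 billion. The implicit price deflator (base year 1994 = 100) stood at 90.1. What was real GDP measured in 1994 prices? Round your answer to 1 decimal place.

¥10,331.3 billion

Real GDP = Nominal / (implicit price deflator/100) = 9308.52 / 0.901 = 10331.32.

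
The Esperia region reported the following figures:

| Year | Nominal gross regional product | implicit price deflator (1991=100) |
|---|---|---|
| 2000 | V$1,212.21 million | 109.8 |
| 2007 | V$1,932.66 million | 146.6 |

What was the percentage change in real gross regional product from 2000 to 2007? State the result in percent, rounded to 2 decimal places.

Real gross regional product 2000 = 1212.21 / 1.098 = 1104.02.
Real gross regional product 2007 = 1932.66 / 1.466 = 1318.32.
Real growth = 1318.32 / 1104.02 − 1 = 0.1941.

19.41%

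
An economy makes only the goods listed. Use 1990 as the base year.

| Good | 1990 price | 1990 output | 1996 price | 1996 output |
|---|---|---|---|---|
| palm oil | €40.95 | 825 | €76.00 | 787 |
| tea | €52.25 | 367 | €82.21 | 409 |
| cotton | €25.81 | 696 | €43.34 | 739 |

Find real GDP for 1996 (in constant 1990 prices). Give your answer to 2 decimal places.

Real GDP 1996 = Σ (p_1990 × q_1996) = 40.95·787 + 52.25·409 + 25.81·739 = 72671.49.

€72671.49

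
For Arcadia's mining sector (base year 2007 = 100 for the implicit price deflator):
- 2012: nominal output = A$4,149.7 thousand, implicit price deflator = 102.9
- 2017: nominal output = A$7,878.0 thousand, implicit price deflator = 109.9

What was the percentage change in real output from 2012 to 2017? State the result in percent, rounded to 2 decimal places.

Deflate each year: 2012 → 4149.7/1.029 = 4032.75; 2017 → 7878.0/1.099 = 7168.33.
So real output changed by 7168.33/4032.75 − 1 = 0.7775, i.e. 77.75%.

77.75%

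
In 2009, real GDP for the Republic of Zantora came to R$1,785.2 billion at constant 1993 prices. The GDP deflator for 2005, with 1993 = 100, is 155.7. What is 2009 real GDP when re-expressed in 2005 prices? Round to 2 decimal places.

R$2,779.56 billion

Real GDP in 2005 prices = Real GDP in 1993 prices × (P_2005/P_1993) = 1785.2 × 1.557 = 2779.56.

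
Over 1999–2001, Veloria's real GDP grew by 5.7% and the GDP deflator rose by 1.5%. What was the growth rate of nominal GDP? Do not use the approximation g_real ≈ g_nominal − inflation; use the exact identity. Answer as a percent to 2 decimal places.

(1 + g_nom) = (1 + g_real)(1 + π) = 1.0570 × 1.0150 = 1.07286.

7.29%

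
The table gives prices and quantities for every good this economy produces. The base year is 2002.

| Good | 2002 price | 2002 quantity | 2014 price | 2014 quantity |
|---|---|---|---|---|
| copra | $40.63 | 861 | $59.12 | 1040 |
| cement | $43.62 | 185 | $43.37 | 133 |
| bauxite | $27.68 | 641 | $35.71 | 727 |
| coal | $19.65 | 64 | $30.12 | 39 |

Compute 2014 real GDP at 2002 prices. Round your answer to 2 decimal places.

Real GDP 2014 = Σ (p_2002 × q_2014) = 40.63·1040 + 43.62·133 + 27.68·727 + 19.65·39 = 68946.37.

$68946.37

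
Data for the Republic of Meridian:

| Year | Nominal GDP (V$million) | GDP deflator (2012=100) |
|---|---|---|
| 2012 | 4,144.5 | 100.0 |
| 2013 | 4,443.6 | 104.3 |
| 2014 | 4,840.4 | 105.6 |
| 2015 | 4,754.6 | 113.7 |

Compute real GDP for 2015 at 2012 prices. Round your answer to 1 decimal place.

V$4,181.7 million

Real GDP 2015 = 4754.6 / 1.137 = 4181.71.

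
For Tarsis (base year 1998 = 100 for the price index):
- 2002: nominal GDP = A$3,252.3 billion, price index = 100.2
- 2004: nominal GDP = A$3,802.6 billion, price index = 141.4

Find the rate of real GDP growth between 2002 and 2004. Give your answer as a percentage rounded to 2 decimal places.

Deflate each year: 2002 → 3252.3/1.002 = 3245.81; 2004 → 3802.6/1.414 = 2689.25.
So real GDP changed by 2689.25/3245.81 − 1 = -0.1715, i.e. -17.15%.

-17.15%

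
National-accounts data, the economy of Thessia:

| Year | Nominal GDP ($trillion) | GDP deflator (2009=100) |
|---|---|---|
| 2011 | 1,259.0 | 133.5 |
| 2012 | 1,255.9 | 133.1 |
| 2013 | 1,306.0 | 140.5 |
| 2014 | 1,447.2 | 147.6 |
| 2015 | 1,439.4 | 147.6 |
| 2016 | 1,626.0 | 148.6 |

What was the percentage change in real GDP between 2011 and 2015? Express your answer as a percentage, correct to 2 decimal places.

Real GDP 2011 = 1259.0/1.335 = 943.07.
Real GDP 2015 = 1439.4/1.476 = 975.20.
Change = 975.20/943.07 − 1 = 0.0341.

3.41%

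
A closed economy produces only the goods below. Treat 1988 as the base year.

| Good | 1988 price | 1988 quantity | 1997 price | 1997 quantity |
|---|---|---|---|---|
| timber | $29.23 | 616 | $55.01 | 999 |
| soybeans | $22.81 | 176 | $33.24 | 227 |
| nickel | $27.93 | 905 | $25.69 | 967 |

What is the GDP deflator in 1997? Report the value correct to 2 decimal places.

Nominal GDP 1997 = 55.01·999 + 33.24·227 + 25.69·967 = 87342.70.
Real GDP 1997 (at 1988 prices) = 29.23·999 + 22.81·227 + 27.93·967 = 61386.95.
Deflator = Nominal/Real × 100 = 87342.70/61386.95 × 100 = 142.282.

142.28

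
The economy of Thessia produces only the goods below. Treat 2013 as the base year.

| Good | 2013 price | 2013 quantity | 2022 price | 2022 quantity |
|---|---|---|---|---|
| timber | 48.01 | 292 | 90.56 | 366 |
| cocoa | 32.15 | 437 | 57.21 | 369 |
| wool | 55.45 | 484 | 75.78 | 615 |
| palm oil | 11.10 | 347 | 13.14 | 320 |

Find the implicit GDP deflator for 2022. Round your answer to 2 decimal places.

156.61

Nominal GDP 2022 = 90.56·366 + 57.21·369 + 75.78·615 + 13.14·320 = 105064.95.
Real GDP 2022 (at 2013 prices) = 48.01·366 + 32.15·369 + 55.45·615 + 11.10·320 = 67088.76.
Deflator = Nominal/Real × 100 = 105064.95/67088.76 × 100 = 156.606.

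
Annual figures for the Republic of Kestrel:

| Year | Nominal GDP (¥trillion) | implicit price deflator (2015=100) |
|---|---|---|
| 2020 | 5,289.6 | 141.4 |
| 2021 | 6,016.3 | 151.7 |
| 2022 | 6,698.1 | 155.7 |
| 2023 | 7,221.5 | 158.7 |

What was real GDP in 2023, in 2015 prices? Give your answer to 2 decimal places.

¥4,550.41 trillion

Real GDP 2023 = 7221.5 / 1.587 = 4550.41.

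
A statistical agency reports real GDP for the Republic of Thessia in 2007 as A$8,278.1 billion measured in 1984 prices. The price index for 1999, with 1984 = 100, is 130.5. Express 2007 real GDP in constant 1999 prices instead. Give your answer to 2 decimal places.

A$10,802.92 billion

Real GDP in 1999 prices = Real GDP in 1984 prices × (P_1999/P_1984) = 8278.1 × 1.305 = 10802.92.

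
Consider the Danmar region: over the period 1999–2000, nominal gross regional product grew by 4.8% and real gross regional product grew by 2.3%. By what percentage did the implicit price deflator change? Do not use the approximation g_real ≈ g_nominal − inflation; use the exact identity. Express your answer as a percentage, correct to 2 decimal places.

(1 + g_nom) = (1 + g_real)(1 + π), so π = 1.0480 / 1.0230 − 1 = 0.02444.

2.44%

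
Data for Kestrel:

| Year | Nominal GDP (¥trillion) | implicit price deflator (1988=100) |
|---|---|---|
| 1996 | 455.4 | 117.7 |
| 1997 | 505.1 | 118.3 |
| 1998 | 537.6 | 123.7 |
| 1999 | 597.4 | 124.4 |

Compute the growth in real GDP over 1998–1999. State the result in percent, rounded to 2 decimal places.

Real GDP 1998 = 537.6/1.237 = 434.60.
Real GDP 1999 = 597.4/1.244 = 480.23.
Change = 480.23/434.60 − 1 = 0.1050.

10.50%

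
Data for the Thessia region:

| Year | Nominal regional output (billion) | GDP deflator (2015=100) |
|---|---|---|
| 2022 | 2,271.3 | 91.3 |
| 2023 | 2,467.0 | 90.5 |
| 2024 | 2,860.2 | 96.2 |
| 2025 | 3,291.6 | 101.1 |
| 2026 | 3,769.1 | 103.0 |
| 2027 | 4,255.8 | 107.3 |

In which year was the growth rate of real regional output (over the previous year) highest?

2023: real = 2467.0/0.905 = 2725.97; growth vs 2022 (2487.73) = 9.58%.
2024: real = 2860.2/0.962 = 2973.18; growth vs 2023 (2725.97) = 9.07%.
2025: real = 3291.6/1.011 = 3255.79; growth vs 2024 (2973.18) = 9.51%.
2026: real = 3769.1/1.030 = 3659.32; growth vs 2025 (3255.79) = 12.39%.
2027: real = 4255.8/1.073 = 3966.26; growth vs 2026 (3659.32) = 8.39%.

2026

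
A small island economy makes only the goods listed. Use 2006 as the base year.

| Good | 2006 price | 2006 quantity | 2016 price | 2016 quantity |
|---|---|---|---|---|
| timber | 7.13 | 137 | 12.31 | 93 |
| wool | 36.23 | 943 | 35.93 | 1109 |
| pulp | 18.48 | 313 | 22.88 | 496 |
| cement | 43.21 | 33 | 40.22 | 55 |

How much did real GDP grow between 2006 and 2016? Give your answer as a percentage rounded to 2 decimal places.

23.69%

Real GDP 2006 = Nominal GDP 2006 = 7.13·137 + 36.23·943 + 18.48·313 + 43.21·33 = 42351.87.
Real GDP 2016 (at 2006 prices) = 7.13·93 + 36.23·1109 + 18.48·496 + 43.21·55 = 52384.79.
Real growth = 52384.79/42351.87 − 1 = 0.2369.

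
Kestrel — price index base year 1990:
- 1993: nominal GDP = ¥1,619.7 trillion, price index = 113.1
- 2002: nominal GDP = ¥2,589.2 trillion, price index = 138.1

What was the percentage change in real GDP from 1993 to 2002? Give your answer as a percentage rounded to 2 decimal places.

Deflate each year: 1993 → 1619.7/1.131 = 1432.10; 2002 → 2589.2/1.381 = 1874.87.
So real GDP changed by 1874.87/1432.10 − 1 = 0.3092, i.e. 30.92%.

30.92%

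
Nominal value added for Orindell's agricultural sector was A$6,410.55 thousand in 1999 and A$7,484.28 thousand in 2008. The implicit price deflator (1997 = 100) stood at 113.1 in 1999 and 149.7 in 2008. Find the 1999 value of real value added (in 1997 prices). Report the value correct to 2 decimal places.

Real value added = Nominal / (implicit price deflator/100) = 6410.55 / 1.131 = 5668.04.

A$5,668.04 thousand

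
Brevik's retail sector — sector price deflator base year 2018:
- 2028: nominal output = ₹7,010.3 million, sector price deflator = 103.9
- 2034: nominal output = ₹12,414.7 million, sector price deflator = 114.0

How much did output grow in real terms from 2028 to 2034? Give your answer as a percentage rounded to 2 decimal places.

Real output 2028 = 7010.3 / 1.039 = 6747.16.
Real output 2034 = 12414.7 / 1.140 = 10890.09.
Real growth = 10890.09 / 6747.16 − 1 = 0.6140.

61.40%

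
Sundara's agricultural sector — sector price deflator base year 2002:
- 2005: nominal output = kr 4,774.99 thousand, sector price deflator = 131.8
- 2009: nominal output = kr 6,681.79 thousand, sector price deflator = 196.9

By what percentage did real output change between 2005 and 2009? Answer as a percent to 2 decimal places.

Real output 2005 = 4774.99 / 1.318 = 3622.91.
Real output 2009 = 6681.79 / 1.969 = 3393.49.
Real growth = 3393.49 / 3622.91 − 1 = -0.0633.

-6.33%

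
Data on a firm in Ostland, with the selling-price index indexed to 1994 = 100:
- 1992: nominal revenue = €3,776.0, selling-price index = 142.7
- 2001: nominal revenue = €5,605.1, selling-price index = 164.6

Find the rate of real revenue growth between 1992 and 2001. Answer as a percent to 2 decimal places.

28.69%

Real revenue 1992 = 3776.0 / 1.427 = 2646.11.
Real revenue 2001 = 5605.1 / 1.646 = 3405.29.
Real growth = 3405.29 / 2646.11 − 1 = 0.2869.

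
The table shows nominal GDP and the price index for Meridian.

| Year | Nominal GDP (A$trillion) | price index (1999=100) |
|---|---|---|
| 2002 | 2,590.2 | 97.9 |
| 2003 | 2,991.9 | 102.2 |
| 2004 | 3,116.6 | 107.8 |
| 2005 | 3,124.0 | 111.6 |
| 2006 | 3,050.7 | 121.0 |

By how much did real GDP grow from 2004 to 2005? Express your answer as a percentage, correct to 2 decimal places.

-3.18%

Real GDP 2004 = 3116.6/1.078 = 2891.09.
Real GDP 2005 = 3124.0/1.116 = 2799.28.
Change = 2799.28/2891.09 − 1 = -0.0318.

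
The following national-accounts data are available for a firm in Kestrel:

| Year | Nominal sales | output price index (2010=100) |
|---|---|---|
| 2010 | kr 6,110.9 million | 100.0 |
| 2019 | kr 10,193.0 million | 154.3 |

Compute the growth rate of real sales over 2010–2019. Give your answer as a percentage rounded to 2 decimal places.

8.10%

Deflate each year: 2010 → 6110.9/1.000 = 6110.90; 2019 → 10193.0/1.543 = 6605.96.
So real sales changed by 6605.96/6110.90 − 1 = 0.0810, i.e. 8.10%.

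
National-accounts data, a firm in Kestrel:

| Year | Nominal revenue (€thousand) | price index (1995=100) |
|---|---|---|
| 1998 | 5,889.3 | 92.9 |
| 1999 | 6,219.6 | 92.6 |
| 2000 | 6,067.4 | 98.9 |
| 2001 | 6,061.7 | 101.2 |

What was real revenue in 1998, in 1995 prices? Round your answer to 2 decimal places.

€6,339.40 thousand

Real revenue 1998 = 5889.3 / 0.929 = 6339.40.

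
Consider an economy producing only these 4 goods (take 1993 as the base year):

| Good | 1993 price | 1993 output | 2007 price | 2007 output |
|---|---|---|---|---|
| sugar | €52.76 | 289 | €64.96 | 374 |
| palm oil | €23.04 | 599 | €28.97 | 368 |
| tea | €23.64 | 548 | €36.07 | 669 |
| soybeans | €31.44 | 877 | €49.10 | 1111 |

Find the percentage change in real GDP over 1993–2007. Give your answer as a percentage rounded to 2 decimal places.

13.48%

Real GDP 1993 = Nominal GDP 1993 = 52.76·289 + 23.04·599 + 23.64·548 + 31.44·877 = 69576.20.
Real GDP 2007 (at 1993 prices) = 52.76·374 + 23.04·368 + 23.64·669 + 31.44·1111 = 78955.96.
Real growth = 78955.96/69576.20 − 1 = 0.1348.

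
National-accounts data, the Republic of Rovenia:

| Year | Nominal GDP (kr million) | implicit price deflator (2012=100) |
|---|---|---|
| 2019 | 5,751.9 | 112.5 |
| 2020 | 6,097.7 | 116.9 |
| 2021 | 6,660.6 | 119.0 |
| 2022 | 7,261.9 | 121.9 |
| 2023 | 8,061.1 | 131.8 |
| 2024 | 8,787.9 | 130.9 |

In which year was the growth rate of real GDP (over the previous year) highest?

2024

2020: real = 6097.7/1.169 = 5216.17; growth vs 2019 (5112.80) = 2.02%.
2021: real = 6660.6/1.190 = 5597.14; growth vs 2020 (5216.17) = 7.30%.
2022: real = 7261.9/1.219 = 5957.26; growth vs 2021 (5597.14) = 6.43%.
2023: real = 8061.1/1.318 = 6116.16; growth vs 2022 (5957.26) = 2.67%.
2024: real = 8787.9/1.309 = 6713.45; growth vs 2023 (6116.16) = 9.77%.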